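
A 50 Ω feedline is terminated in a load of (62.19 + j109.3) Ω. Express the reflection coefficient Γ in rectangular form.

Γ ≈ 0.543 + j0.446

Γ = (Z_L − Z_0)/(Z_L + Z_0) = (12.19 + j109.3)/(112.2 + j109.3)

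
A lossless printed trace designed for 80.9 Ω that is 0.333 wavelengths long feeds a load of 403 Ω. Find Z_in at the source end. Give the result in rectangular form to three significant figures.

βl = 2π × 0.333 = 120°
tan(βl) = tan(120°) = -1.74
Z_in = Z_0·(Z_L + jZ_0·tanβl)/(Z_0 + jZ_L·tanβl)
     = 80.9·(403 − j141)/(80.9 − j701)

Z_in ≈ 21.3 + j44 Ω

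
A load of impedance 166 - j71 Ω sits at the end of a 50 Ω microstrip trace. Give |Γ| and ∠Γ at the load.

Γ ≈ 0.598 ∠ -13.3°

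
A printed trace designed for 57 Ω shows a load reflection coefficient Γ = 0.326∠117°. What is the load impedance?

Z_L ≈ 36.3 + j23.6 Ω

Z_L = Z_0·(1 + Γ)/(1 − Γ) = 57·(0.852 + j0.29)/(1.15 − j0.29)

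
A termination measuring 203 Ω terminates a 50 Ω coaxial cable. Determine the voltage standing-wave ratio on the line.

VSWR ≈ 4.06

For a purely resistive load, VSWR = R_L/Z_0 or Z_0/R_L (whichever > 1) = 203/50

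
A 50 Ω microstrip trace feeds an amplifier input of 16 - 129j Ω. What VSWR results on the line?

VSWR ≈ 24.2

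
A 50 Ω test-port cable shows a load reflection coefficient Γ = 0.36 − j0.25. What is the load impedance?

Z_L = Z_0·(1 + Γ)/(1 − Γ) = 50·(1.36 − j0.25)/(0.64 + j0.25)

Z_L ≈ 85.6 − j53 Ω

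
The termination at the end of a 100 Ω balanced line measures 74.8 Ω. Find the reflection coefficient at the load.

Γ = -0.144

Γ = (Z_L − Z_0)/(Z_L + Z_0) = (74.8 − 100)/(74.8 + 100) = -25.2/174.8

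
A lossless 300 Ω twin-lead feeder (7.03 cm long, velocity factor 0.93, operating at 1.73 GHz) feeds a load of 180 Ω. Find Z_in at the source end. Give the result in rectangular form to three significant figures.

λ = v/f = 0.93·c / 1.73 GHz = 0.161 m
βl = 2π·l/λ = 2π × 0.436 = 157°
tan(βl) = tan(157°) = -0.426
Z_in = Z_0·(Z_L + jZ_0·tanβl)/(Z_0 + jZ_L·tanβl)
     = 300·(180 − j128)/(300 − j76.7)

Z_in ≈ 200 − j76.8 Ω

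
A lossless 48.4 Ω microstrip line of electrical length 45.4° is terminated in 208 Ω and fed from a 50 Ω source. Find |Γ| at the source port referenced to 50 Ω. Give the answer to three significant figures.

|Γ| ≈ 0.623

tan(βl) = 1.01
Z_in = Z_0·(Z_L + jZ_0·tanβl)/(Z_0 + jZ_L·tanβl) = 21.1 − j42.9 Ω
Γ_s = (Z_in − Z_s)/(Z_in + Z_s) = (-28.9 − j42.9)/(71.1 − j42.9), |Γ_s| = 0.623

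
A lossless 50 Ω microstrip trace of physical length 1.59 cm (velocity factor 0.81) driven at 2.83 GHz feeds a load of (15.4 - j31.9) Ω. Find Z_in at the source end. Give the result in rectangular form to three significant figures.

λ = v/f = 0.81·c / 2.83 GHz = 0.0859 m
βl = 2π·l/λ = 2π × 0.185 = 66.7°
tan(βl) = tan(66.7°) = 2.32
Z_in = Z_0·(Z_L + jZ_0·tanβl)/(Z_0 + jZ_L·tanβl)
     = 50·(15.4 + j84)/(124 + j35.7)

Z_in ≈ 14.7 + j29.6 Ω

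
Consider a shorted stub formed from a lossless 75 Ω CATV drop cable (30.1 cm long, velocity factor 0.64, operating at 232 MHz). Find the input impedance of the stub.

λ = v/f = 0.64·c / 232 MHz = 0.828 m
βl = 2π·l/λ = 2π × 0.364 = 131°
tan(βl) = -1.15
For a shorted stub, Z_in = jZ_0·tan(βl)

Z_in ≈ −j86.5 Ω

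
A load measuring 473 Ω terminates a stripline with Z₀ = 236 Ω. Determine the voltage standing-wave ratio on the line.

For a purely resistive load, VSWR = R_L/Z_0 or Z_0/R_L (whichever > 1) = 473/236

VSWR ≈ 2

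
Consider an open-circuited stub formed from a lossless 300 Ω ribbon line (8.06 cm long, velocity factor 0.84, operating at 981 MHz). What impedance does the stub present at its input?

λ = v/f = 0.84·c / 981 MHz = 0.257 m
βl = 2π·l/λ = 2π × 0.314 = 113°
tan(βl) = -2.36
For an open-circuited stub, Z_in = −jZ_0·cot(βl) = −jZ_0/tan(βl)

Z_in ≈ +j127 Ω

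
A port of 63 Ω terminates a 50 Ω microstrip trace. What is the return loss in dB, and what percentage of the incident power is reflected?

RL ≈ 18.8 dB; 1.32% of incident power reflected

Γ = (63 − 50)/(63 + 50) = 0.115
RL = −20·log₁₀(0.115) = 18.8 dB
P_refl/P_inc = |Γ|² = 0.0132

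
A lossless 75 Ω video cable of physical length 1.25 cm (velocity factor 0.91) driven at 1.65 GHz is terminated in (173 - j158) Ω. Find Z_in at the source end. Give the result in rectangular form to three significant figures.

Z_in ≈ 38.1 − j79 Ω

λ = v/f = 0.91·c / 1.65 GHz = 0.165 m
βl = 2π·l/λ = 2π × 0.0755 = 27.2°
tan(βl) = tan(27.2°) = 0.514
Z_in = Z_0·(Z_L + jZ_0·tanβl)/(Z_0 + jZ_L·tanβl)
     = 75·(173 − j119)/(156 + j88.9)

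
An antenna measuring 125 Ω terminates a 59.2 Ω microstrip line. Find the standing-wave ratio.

VSWR ≈ 2.11

For a purely resistive load, VSWR = R_L/Z_0 or Z_0/R_L (whichever > 1) = 125/59.2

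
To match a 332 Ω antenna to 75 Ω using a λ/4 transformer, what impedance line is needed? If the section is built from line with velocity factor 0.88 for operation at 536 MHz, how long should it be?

Z_qwt ≈ 158 Ω; length ≈ 12.3 cm

Z_qwt = √(Z_0·R_L) = √(75 × 332) = √24900
λ = 0.88·c/f = 0.493 m, so l = λ/4 = 0.123 m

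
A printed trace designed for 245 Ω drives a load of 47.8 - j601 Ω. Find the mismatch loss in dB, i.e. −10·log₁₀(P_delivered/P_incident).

mismatch loss ≈ 9.8 dB

Γ = (-197.2 − j601)/(292.8 − j601), |Γ| = 0.946
|Γ|² = 0.895, so P_del/P_inc = 1 − |Γ|² = 0.105
ML = −10·log₁₀(1 − |Γ|²)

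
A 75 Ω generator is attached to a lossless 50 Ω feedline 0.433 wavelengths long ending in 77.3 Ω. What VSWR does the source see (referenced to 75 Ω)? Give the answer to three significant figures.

VSWR ≈ 1.42

βl = 2π × 0.433 = 156°
tan(βl) = -0.448
Z_in = Z_0·(Z_L + jZ_0·tanβl)/(Z_0 + jZ_L·tanβl) = 62.7 + j21 Ω
Γ_s = (Z_in − Z_s)/(Z_in + Z_s) = (-12.3 + j21)/(138 + j21), |Γ_s| = 0.175
VSWR = (1 + |Γ_s|)/(1 − |Γ_s|)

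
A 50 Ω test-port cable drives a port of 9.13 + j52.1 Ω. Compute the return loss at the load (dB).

Γ = (-40.87 + j52.1)/(59.13 + j52.1), |Γ| = 0.84
RL = −20·log₁₀|Γ| = −20·log₁₀(0.84)

RL ≈ 1.51 dB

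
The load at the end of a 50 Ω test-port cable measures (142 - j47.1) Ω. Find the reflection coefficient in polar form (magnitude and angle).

Γ = (Z_L − Z_0)/(Z_L + Z_0) = (92 − j47.1)/(192 − j47.1)
|Γ| = 103/198 = 0.523

Γ ≈ 0.523 ∠ -13.3°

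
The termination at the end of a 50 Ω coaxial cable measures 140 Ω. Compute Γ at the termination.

Γ = (Z_L − Z_0)/(Z_L + Z_0) = (140 − 50)/(140 + 50) = 90/190

Γ = 0.474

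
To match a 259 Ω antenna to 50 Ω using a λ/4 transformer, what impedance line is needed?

Z_qwt = √(Z_0·R_L) = √(50 × 259) = √12950

Z_qwt ≈ 114 Ω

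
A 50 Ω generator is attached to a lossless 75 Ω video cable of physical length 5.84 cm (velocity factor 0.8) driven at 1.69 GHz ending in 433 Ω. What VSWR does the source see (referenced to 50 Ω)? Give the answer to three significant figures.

VSWR ≈ 7.33

λ = v/f = 0.8·c / 1.69 GHz = 0.142 m
βl = 2π·l/λ = 2π × 0.411 = 148°
tan(βl) = -0.624
Z_in = Z_0·(Z_L + jZ_0·tanβl)/(Z_0 + jZ_L·tanβl) = 43.1 + j108 Ω
Γ_s = (Z_in − Z_s)/(Z_in + Z_s) = (-6.94 + j108)/(93.1 + j108), |Γ_s| = 0.76
VSWR = (1 + |Γ_s|)/(1 − |Γ_s|)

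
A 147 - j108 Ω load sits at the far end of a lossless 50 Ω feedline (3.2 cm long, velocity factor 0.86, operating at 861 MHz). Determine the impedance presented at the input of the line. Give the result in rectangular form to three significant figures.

Z_in ≈ 18.7 − j41.2 Ω

λ = v/f = 0.86·c / 861 MHz = 0.3 m
βl = 2π·l/λ = 2π × 0.107 = 38.4°
tan(βl) = tan(38.4°) = 0.794
Z_in = Z_0·(Z_L + jZ_0·tanβl)/(Z_0 + jZ_L·tanβl)
     = 50·(147 − j68.3)/(136 + j117)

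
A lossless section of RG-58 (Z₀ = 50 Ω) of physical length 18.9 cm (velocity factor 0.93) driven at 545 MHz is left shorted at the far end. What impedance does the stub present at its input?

λ = v/f = 0.93·c / 545 MHz = 0.512 m
βl = 2π·l/λ = 2π × 0.369 = 133°
tan(βl) = -1.08
For a shorted stub, Z_in = jZ_0·tan(βl)

Z_in ≈ −j53.8 Ω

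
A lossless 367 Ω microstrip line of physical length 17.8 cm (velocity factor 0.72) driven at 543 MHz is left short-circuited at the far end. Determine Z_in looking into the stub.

Z_in ≈ −j126 Ω

λ = v/f = 0.72·c / 543 MHz = 0.398 m
βl = 2π·l/λ = 2π × 0.447 = 161°
tan(βl) = -0.343
For a short-circuited stub, Z_in = jZ_0·tan(βl)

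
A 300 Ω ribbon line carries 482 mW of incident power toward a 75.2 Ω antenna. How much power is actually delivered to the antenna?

P_delivered ≈ 309 mW

Γ = (75.2 − 300)/(75.2 + 300) = -0.599
|Γ|² = 0.359
P_refl = |Γ|²·P_inc = 173 mW, P_del = (1 − |Γ|²)·P_inc = 309 mW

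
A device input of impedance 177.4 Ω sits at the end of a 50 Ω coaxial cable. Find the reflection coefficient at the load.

Γ = (Z_L − Z_0)/(Z_L + Z_0) = (177.4 − 50)/(177.4 + 50) = 127.4/227.4

Γ = 0.56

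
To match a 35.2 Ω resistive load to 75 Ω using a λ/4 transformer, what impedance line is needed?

Z_qwt = √(Z_0·R_L) = √(75 × 35.2) = √2640

Z_qwt ≈ 51.4 Ω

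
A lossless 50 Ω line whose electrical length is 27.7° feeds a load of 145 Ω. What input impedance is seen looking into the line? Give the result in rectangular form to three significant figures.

tan(βl) = tan(27.7°) = 0.525
Z_in = Z_0·(Z_L + jZ_0·tanβl)/(Z_0 + jZ_L·tanβl)
     = 50·(145 + j26.3)/(50 + j76.1)

Z_in ≈ 55.7 − j58.6 Ω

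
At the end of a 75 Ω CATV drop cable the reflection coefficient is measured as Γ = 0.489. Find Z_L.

Z_L = Z_0·(1 + Γ)/(1 − Γ) = 75·(1.49)/(0.511)

Z_L ≈ 219 Ω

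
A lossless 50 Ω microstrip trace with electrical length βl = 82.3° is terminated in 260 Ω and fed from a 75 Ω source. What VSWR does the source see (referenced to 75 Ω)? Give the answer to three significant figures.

VSWR ≈ 7.72

tan(βl) = 7.4
Z_in = Z_0·(Z_L + jZ_0·tanβl)/(Z_0 + jZ_L·tanβl) = 9.78 − j6.51 Ω
Γ_s = (Z_in − Z_s)/(Z_in + Z_s) = (-65.2 − j6.51)/(84.8 − j6.51), |Γ_s| = 0.771
VSWR = (1 + |Γ_s|)/(1 − |Γ_s|)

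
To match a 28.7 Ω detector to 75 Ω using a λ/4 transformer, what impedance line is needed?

Z_qwt ≈ 46.4 Ω

Z_qwt = √(Z_0·R_L) = √(75 × 28.7) = √2152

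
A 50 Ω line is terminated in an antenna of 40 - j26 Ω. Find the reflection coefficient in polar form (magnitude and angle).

Γ ≈ 0.297 ∠ -94.9°

Γ = (Z_L − Z_0)/(Z_L + Z_0) = (-10 − j26)/(90 − j26)
|Γ| = 27.9/93.7 = 0.297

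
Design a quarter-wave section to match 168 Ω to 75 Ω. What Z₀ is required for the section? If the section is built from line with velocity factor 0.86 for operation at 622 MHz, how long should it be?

Z_qwt = √(Z_0·R_L) = √(75 × 168) = √12600
λ = 0.86·c/f = 0.415 m, so l = λ/4 = 0.104 m

Z_qwt ≈ 112 Ω; length ≈ 10.4 cm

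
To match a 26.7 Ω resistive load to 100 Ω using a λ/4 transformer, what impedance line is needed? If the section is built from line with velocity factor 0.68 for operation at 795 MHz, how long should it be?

Z_qwt ≈ 51.7 Ω; length ≈ 6.42 cm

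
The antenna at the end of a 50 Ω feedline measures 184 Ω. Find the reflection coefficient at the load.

Γ = (Z_L − Z_0)/(Z_L + Z_0) = (184 − 50)/(184 + 50) = 134/234

Γ = 0.573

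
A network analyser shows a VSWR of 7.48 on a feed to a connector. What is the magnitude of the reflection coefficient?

|Γ| ≈ 0.764

|Γ| = (S − 1)/(S + 1) = (7.48 − 1)/(7.48 + 1) = 6.48/8.48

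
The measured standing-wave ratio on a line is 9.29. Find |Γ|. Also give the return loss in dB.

|Γ| = (S − 1)/(S + 1) = (9.29 − 1)/(9.29 + 1) = 8.29/10.3
RL = −20·log₁₀|Γ| = −20·log₁₀(0.806)

|Γ| ≈ 0.806; return loss ≈ 1.88 dB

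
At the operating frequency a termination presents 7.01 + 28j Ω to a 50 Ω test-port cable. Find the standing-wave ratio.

VSWR ≈ 9.4

Γ = (Z_L − Z_0)/(Z_L + Z_0) = (-42.99 + j28)/(57.01 + j28)
|Γ| = 51.3/63.5 = 0.808
VSWR = (1 + |Γ|)/(1 − |Γ|) = 1.81/0.192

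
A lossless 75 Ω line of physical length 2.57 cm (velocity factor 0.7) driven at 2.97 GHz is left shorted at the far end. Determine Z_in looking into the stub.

λ = v/f = 0.7·c / 2.97 GHz = 0.0707 m
βl = 2π·l/λ = 2π × 0.363 = 131°
tan(βl) = -1.16
For a shorted stub, Z_in = jZ_0·tan(βl)

Z_in ≈ −j86.7 Ω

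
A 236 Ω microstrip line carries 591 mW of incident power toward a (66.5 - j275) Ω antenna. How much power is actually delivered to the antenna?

P_delivered ≈ 222 mW

|Γ| = |(-169.5 − j275)/(302.5 − j275)| = 0.79
|Γ|² = 0.624
P_refl = |Γ|²·P_inc = 369 mW, P_del = (1 − |Γ|²)·P_inc = 222 mW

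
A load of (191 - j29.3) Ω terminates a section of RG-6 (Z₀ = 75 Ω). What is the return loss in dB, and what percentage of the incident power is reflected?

RL ≈ 6.99 dB; 20% of incident power reflected

Γ = (116 − j29.3)/(266 − j29.3), |Γ| = 0.447
RL = −20·log₁₀(0.447) = 6.99 dB
P_refl/P_inc = |Γ|² = 0.2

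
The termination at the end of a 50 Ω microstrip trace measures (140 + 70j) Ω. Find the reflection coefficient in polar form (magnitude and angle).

Γ = (Z_L − Z_0)/(Z_L + Z_0) = (90 + j70)/(190 + j70)
|Γ| = 114/202 = 0.563

Γ ≈ 0.563 ∠ 17.7°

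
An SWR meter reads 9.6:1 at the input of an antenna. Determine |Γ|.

|Γ| = (S − 1)/(S + 1) = (9.6 − 1)/(9.6 + 1) = 8.6/10.6

|Γ| ≈ 0.811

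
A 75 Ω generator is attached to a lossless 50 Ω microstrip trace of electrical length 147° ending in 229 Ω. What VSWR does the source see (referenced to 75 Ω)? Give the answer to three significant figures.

tan(βl) = -0.649
Z_in = Z_0·(Z_L + jZ_0·tanβl)/(Z_0 + jZ_L·tanβl) = 33.1 + j65.9 Ω
Γ_s = (Z_in − Z_s)/(Z_in + Z_s) = (-41.9 + j65.9)/(108 + j65.9), |Γ_s| = 0.617
VSWR = (1 + |Γ_s|)/(1 − |Γ_s|)

VSWR ≈ 4.22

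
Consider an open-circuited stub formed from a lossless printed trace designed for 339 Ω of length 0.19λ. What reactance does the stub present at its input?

βl = 2π × 0.19 = 68.4°
tan(βl) = 2.53
For an open-circuited stub, Z_in = −jZ_0·cot(βl) = −jZ_0/tan(βl)

X_in ≈ -134 Ω (capacitive)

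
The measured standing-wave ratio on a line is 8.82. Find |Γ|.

|Γ| ≈ 0.796

|Γ| = (S − 1)/(S + 1) = (8.82 − 1)/(8.82 + 1) = 7.82/9.82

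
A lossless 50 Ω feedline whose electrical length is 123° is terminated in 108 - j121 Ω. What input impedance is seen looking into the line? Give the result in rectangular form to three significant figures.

Z_in ≈ 19.7 + j48.6 Ω

tan(βl) = tan(123°) = -1.54
Z_in = Z_0·(Z_L + jZ_0·tanβl)/(Z_0 + jZ_L·tanβl)
     = 50·(108 − j198)/(-136 − j166)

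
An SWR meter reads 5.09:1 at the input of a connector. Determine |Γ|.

|Γ| ≈ 0.672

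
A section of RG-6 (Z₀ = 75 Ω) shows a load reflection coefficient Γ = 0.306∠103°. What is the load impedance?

Z_L = Z_0·(1 + Γ)/(1 − Γ) = 75·(0.931 + j0.298)/(1.07 − j0.298)

Z_L ≈ 55.2 + j36.3 Ω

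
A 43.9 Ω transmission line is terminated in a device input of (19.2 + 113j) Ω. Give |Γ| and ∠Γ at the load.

Γ = (Z_L − Z_0)/(Z_L + Z_0) = (-24.7 + j113)/(63.1 + j113)
|Γ| = 116/129 = 0.894

Γ ≈ 0.894 ∠ 41.5°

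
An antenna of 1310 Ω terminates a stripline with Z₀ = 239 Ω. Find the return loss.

RL ≈ 3.21 dB

Γ = (1310 − 239)/(1310 + 239) = 0.691
RL = −20·log₁₀|Γ| = −20·log₁₀(0.691)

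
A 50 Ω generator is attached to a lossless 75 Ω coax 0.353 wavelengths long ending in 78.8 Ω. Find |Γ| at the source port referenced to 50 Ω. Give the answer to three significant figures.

|Γ| ≈ 0.195

βl = 2π × 0.353 = 127°
tan(βl) = -1.32
Z_in = Z_0·(Z_L + jZ_0·tanβl)/(Z_0 + jZ_L·tanβl) = 73.9 + j3.52 Ω
Γ_s = (Z_in − Z_s)/(Z_in + Z_s) = (23.9 + j3.52)/(124 + j3.52), |Γ_s| = 0.195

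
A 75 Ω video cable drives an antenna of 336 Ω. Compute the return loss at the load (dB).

RL ≈ 3.94 dB

Γ = (336 − 75)/(336 + 75) = 0.635
RL = −20·log₁₀|Γ| = −20·log₁₀(0.635)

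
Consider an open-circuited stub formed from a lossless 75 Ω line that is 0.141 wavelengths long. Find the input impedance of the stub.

βl = 2π × 0.141 = 50.8°
tan(βl) = 1.22
For an open-circuited stub, Z_in = −jZ_0·cot(βl) = −jZ_0/tan(βl)

Z_in ≈ −j61.3 Ω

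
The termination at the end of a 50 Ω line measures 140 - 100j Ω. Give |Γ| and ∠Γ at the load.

Γ ≈ 0.627 ∠ -20.3°

Γ = (Z_L − Z_0)/(Z_L + Z_0) = (90 − j100)/(190 − j100)
|Γ| = 135/215 = 0.627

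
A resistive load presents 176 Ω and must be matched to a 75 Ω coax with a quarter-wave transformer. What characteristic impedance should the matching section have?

Z_qwt ≈ 115 Ω

Z_qwt = √(Z_0·R_L) = √(75 × 176) = √13200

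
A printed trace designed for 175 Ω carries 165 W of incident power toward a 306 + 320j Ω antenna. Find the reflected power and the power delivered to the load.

P_reflected ≈ 59.1 W; P_delivered ≈ 106 W

|Γ| = |(131 + j320)/(481 + j320)| = 0.599
|Γ|² = 0.358
P_refl = |Γ|²·P_inc = 59.1 W, P_del = (1 − |Γ|²)·P_inc = 106 W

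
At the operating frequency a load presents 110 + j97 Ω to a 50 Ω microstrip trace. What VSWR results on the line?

VSWR ≈ 4.12

Γ = (Z_L − Z_0)/(Z_L + Z_0) = (60 + j97)/(160 + j97)
|Γ| = 114/187 = 0.61
VSWR = (1 + |Γ|)/(1 − |Γ|) = 1.61/0.39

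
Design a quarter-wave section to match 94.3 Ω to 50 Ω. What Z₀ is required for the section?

Z_qwt ≈ 68.7 Ω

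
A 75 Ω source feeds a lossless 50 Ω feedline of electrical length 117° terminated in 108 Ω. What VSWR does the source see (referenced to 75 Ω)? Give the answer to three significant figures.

tan(βl) = -1.96
Z_in = Z_0·(Z_L + jZ_0·tanβl)/(Z_0 + jZ_L·tanβl) = 27.6 + j19 Ω
Γ_s = (Z_in − Z_s)/(Z_in + Z_s) = (-47.4 + j19)/(103 + j19), |Γ_s| = 0.489
VSWR = (1 + |Γ_s|)/(1 − |Γ_s|)

VSWR ≈ 2.91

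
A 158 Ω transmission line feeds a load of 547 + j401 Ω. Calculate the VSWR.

VSWR ≈ 5.43

Γ = (Z_L − Z_0)/(Z_L + Z_0) = (389 + j401)/(705 + j401)
|Γ| = 559/811 = 0.689
VSWR = (1 + |Γ|)/(1 − |Γ|) = 1.69/0.311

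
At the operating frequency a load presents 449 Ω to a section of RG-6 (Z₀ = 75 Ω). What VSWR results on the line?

VSWR ≈ 5.99

For a purely resistive load, VSWR = R_L/Z_0 or Z_0/R_L (whichever > 1) = 449/75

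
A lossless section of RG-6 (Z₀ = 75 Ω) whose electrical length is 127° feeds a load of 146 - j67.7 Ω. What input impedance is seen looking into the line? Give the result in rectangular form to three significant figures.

Z_in ≈ 60.1 + j61.1 Ω

tan(βl) = tan(127°) = -1.33
Z_in = Z_0·(Z_L + jZ_0·tanβl)/(Z_0 + jZ_L·tanβl)
     = 75·(146 − j167)/(-14.8 − j194)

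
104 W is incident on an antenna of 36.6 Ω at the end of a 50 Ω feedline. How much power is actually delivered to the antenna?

P_delivered ≈ 102 W

Γ = (36.6 − 50)/(36.6 + 50) = -0.155
|Γ|² = 0.0239
P_refl = |Γ|²·P_inc = 2.49 W, P_del = (1 − |Γ|²)·P_inc = 102 W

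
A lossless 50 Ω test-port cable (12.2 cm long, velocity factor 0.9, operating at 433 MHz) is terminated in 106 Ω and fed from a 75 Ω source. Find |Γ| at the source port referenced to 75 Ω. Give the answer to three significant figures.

λ = v/f = 0.9·c / 433 MHz = 0.624 m
βl = 2π·l/λ = 2π × 0.196 = 70.4°
tan(βl) = 2.81
Z_in = Z_0·(Z_L + jZ_0·tanβl)/(Z_0 + jZ_L·tanβl) = 25.8 − j13.4 Ω
Γ_s = (Z_in − Z_s)/(Z_in + Z_s) = (-49.2 − j13.4)/(101 − j13.4), |Γ_s| = 0.501

|Γ| ≈ 0.501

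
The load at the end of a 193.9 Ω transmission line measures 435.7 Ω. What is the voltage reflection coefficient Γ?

Γ = 0.384

Γ = (Z_L − Z_0)/(Z_L + Z_0) = (435.7 − 193.9)/(435.7 + 193.9) = 241.8/629.6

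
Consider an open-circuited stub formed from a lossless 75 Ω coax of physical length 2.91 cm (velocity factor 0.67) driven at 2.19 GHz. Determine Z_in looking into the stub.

λ = v/f = 0.67·c / 2.19 GHz = 0.0918 m
βl = 2π·l/λ = 2π × 0.317 = 114°
tan(βl) = -2.23
For an open-circuited stub, Z_in = −jZ_0·cot(βl) = −jZ_0/tan(βl)

Z_in ≈ +j33.6 Ω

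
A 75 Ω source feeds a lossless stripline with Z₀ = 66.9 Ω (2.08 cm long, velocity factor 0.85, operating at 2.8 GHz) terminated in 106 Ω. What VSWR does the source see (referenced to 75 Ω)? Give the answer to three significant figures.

λ = v/f = 0.85·c / 2.8 GHz = 0.0911 m
βl = 2π·l/λ = 2π × 0.228 = 82.2°
tan(βl) = 7.32
Z_in = Z_0·(Z_L + jZ_0·tanβl)/(Z_0 + jZ_L·tanβl) = 42.7 − j5.46 Ω
Γ_s = (Z_in − Z_s)/(Z_in + Z_s) = (-32.3 − j5.46)/(118 − j5.46), |Γ_s| = 0.278
VSWR = (1 + |Γ_s|)/(1 − |Γ_s|)

VSWR ≈ 1.77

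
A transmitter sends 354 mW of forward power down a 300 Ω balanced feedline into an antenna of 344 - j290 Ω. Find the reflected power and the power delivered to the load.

P_reflected ≈ 61.1 mW; P_delivered ≈ 293 mW

|Γ| = |(44 − j290)/(644 − j290)| = 0.415
|Γ|² = 0.172
P_refl = |Γ|²·P_inc = 61.1 mW, P_del = (1 − |Γ|²)·P_inc = 293 mW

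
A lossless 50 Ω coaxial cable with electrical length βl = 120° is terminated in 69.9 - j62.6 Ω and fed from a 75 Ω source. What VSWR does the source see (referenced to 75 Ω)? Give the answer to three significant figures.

VSWR ≈ 2.89

tan(βl) = -1.73
Z_in = Z_0·(Z_L + jZ_0·tanβl)/(Z_0 + jZ_L·tanβl) = 38.7 + j47.5 Ω
Γ_s = (Z_in − Z_s)/(Z_in + Z_s) = (-36.3 + j47.5)/(114 + j47.5), |Γ_s| = 0.485
VSWR = (1 + |Γ_s|)/(1 − |Γ_s|)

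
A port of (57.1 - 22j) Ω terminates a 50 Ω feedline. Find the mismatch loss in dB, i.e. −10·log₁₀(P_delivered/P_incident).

Γ = (7.1 − j22)/(107.1 − j22), |Γ| = 0.211
|Γ|² = 0.0447, so P_del/P_inc = 1 − |Γ|² = 0.955
ML = −10·log₁₀(1 − |Γ|²)

mismatch loss ≈ 0.199 dB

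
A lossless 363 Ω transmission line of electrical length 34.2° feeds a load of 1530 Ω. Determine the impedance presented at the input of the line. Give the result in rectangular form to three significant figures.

tan(βl) = tan(34.2°) = 0.68
Z_in = Z_0·(Z_L + jZ_0·tanβl)/(Z_0 + jZ_L·tanβl)
     = 363·(1530 + j247)/(363 + j1040)

Z_in ≈ 243 − j449 Ω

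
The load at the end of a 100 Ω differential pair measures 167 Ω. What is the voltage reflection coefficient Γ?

Γ = 0.251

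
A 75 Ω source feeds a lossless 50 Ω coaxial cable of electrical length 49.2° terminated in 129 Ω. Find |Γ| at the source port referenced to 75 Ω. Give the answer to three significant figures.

|Γ| ≈ 0.502

tan(βl) = 1.16
Z_in = Z_0·(Z_L + jZ_0·tanβl)/(Z_0 + jZ_L·tanβl) = 30.4 − j33 Ω
Γ_s = (Z_in − Z_s)/(Z_in + Z_s) = (-44.6 − j33)/(105 − j33), |Γ_s| = 0.502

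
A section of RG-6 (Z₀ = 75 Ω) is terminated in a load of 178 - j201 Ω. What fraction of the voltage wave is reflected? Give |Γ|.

Γ = (Z_L − Z_0)/(Z_L + Z_0) = (103 − j201)/(253 − j201)
|Γ| = 226/323

|Γ| ≈ 0.699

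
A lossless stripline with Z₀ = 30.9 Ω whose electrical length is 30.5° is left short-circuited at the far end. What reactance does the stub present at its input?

tan(βl) = 0.589
For a short-circuited stub, Z_in = jZ_0·tan(βl)

X_in ≈ 18.2 Ω (inductive)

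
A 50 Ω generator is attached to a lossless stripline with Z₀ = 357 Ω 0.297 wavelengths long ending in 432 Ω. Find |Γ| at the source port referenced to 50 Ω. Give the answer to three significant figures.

βl = 2π × 0.297 = 107°
tan(βl) = -3.29
Z_in = Z_0·(Z_L + jZ_0·tanβl)/(Z_0 + jZ_L·tanβl) = 303 + j32.4 Ω
Γ_s = (Z_in − Z_s)/(Z_in + Z_s) = (253 + j32.4)/(353 + j32.4), |Γ_s| = 0.72

|Γ| ≈ 0.72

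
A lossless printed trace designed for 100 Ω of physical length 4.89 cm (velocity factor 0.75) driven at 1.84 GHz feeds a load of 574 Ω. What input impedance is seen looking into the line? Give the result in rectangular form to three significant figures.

Z_in ≈ 47.6 + j126 Ω

λ = v/f = 0.75·c / 1.84 GHz = 0.122 m
βl = 2π·l/λ = 2π × 0.4 = 144°
tan(βl) = tan(144°) = -0.728
Z_in = Z_0·(Z_L + jZ_0·tanβl)/(Z_0 + jZ_L·tanβl)
     = 100·(574 − j72.8)/(100 − j418)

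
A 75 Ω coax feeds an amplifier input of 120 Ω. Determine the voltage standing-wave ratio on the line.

Γ = (120 − 75)/(120 + 75) = 0.231
VSWR = (1 + 0.231)/(1 − 0.231)

VSWR ≈ 1.6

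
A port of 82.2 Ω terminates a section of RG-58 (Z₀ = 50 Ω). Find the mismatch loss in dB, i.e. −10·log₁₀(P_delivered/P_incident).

Γ = (82.2 − 50)/(82.2 + 50) = 0.244
|Γ|² = 0.0593, so P_del/P_inc = 1 − |Γ|² = 0.941
ML = −10·log₁₀(1 − |Γ|²)

mismatch loss ≈ 0.266 dB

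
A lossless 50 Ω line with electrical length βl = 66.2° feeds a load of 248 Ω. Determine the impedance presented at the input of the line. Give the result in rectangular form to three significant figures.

tan(βl) = tan(66.2°) = 2.27
Z_in = Z_0·(Z_L + jZ_0·tanβl)/(Z_0 + jZ_L·tanβl)
     = 50·(248 + j113)/(50 + j562)

Z_in ≈ 11.9 − j21 Ω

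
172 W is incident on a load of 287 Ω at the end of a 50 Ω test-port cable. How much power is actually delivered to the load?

P_delivered ≈ 86.9 W

Γ = (287 − 50)/(287 + 50) = 0.703
|Γ|² = 0.495
P_refl = |Γ|²·P_inc = 85.1 W, P_del = (1 − |Γ|²)·P_inc = 86.9 W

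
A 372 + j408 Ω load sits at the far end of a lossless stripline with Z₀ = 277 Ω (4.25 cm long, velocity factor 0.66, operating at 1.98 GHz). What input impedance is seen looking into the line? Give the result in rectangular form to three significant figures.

λ = v/f = 0.66·c / 1.98 GHz = 0.1 m
βl = 2π·l/λ = 2π × 0.425 = 153°
tan(βl) = tan(153°) = -0.51
Z_in = Z_0·(Z_L + jZ_0·tanβl)/(Z_0 + jZ_L·tanβl)
     = 277·(372 + j267)/(485 − j190)

Z_in ≈ 133 + j204 Ω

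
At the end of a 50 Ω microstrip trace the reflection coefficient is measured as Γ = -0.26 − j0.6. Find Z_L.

Z_L ≈ 14.7 − j30.8 Ω

Z_L = Z_0·(1 + Γ)/(1 − Γ) = 50·(0.74 − j0.6)/(1.26 + j0.6)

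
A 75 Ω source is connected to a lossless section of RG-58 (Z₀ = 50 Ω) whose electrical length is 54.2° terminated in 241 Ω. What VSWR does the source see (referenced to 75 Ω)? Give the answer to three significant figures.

VSWR ≈ 5.88

tan(βl) = 1.39
Z_in = Z_0·(Z_L + jZ_0·tanβl)/(Z_0 + jZ_L·tanβl) = 15.4 − j33.8 Ω
Γ_s = (Z_in − Z_s)/(Z_in + Z_s) = (-59.6 − j33.8)/(90.4 − j33.8), |Γ_s| = 0.709
VSWR = (1 + |Γ_s|)/(1 − |Γ_s|)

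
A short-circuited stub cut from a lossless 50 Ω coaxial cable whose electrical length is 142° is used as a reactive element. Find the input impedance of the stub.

tan(βl) = -0.781
For a short-circuited stub, Z_in = jZ_0·tan(βl)

Z_in ≈ −j39.1 Ω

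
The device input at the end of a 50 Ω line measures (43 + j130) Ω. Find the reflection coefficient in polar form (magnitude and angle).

Γ ≈ 0.814 ∠ 38.7°

Γ = (Z_L − Z_0)/(Z_L + Z_0) = (-7 + j130)/(93 + j130)
|Γ| = 130/160 = 0.814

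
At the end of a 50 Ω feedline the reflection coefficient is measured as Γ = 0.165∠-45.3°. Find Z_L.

Z_L ≈ 61.2 − j14.8 Ω

Z_L = Z_0·(1 + Γ)/(1 − Γ) = 50·(1.12 − j0.117)/(0.884 + j0.117)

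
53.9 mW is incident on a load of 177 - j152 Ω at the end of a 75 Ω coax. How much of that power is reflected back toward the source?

P_reflected ≈ 20.9 mW

|Γ| = |(102 − j152)/(252 − j152)| = 0.622
|Γ|² = 0.387
P_refl = |Γ|²·P_inc = 20.9 mW, P_del = (1 − |Γ|²)·P_inc = 33 mW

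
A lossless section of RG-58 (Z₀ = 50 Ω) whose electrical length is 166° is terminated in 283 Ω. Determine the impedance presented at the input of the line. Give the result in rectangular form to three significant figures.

Z_in ≈ 100 + j129 Ω

tan(βl) = tan(166°) = -0.249
Z_in = Z_0·(Z_L + jZ_0·tanβl)/(Z_0 + jZ_L·tanβl)
     = 50·(283 − j12.5)/(50 − j70.6)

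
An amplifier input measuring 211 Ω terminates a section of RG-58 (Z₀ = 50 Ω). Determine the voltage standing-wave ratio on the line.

Γ = (211 − 50)/(211 + 50) = 0.617
VSWR = (1 + 0.617)/(1 − 0.617)

VSWR ≈ 4.22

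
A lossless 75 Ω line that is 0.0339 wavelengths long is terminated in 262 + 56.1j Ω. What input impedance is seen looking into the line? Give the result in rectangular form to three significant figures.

βl = 2π × 0.0339 = 12.2°
tan(βl) = tan(12.2°) = 0.216
Z_in = Z_0·(Z_L + jZ_0·tanβl)/(Z_0 + jZ_L·tanβl)
     = 75·(262 + j72.3)/(62.9 + j56.7)

Z_in ≈ 215 − j108 Ω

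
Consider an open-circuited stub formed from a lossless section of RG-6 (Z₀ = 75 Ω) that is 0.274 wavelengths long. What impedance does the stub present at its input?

βl = 2π × 0.274 = 98.6°
tan(βl) = -6.58
For an open-circuited stub, Z_in = −jZ_0·cot(βl) = −jZ_0/tan(βl)

Z_in ≈ +j11.4 Ω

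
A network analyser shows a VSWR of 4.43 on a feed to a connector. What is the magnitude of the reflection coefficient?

|Γ| ≈ 0.632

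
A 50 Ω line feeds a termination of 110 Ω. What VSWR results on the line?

VSWR ≈ 2.2

Γ = (110 − 50)/(110 + 50) = 0.375
VSWR = (1 + 0.375)/(1 − 0.375)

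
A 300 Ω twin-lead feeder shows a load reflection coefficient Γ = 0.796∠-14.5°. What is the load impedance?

Z_L = Z_0·(1 + Γ)/(1 − Γ) = 300·(1.77 − j0.199)/(0.229 + j0.199)

Z_L ≈ 1190 − j1300 Ω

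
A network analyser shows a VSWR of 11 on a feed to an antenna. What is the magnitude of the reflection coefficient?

|Γ| ≈ 0.833

|Γ| = (S − 1)/(S + 1) = (11 − 1)/(11 + 1) = 10/12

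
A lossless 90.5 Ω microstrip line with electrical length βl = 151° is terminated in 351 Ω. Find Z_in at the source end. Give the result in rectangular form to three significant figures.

tan(βl) = tan(151°) = -0.554
Z_in = Z_0·(Z_L + jZ_0·tanβl)/(Z_0 + jZ_L·tanβl)
     = 90.5·(351 − j50.2)/(90.5 − j195)

Z_in ≈ 81.6 + j125 Ω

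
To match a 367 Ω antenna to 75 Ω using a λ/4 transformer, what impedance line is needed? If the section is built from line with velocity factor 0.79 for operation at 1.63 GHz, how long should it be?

Z_qwt = √(Z_0·R_L) = √(75 × 367) = √27520
λ = 0.79·c/f = 0.145 m, so l = λ/4 = 0.0363 m

Z_qwt ≈ 166 Ω; length ≈ 3.63 cm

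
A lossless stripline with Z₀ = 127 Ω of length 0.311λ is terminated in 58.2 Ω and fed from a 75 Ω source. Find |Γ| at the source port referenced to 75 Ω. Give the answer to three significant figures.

βl = 2π × 0.311 = 112°
tan(βl) = -2.48
Z_in = Z_0·(Z_L + jZ_0·tanβl)/(Z_0 + jZ_L·tanβl) = 182 − j109 Ω
Γ_s = (Z_in − Z_s)/(Z_in + Z_s) = (107 − j109)/(257 − j109), |Γ_s| = 0.546

|Γ| ≈ 0.546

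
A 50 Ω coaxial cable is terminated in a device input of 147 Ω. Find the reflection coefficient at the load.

Γ = (Z_L − Z_0)/(Z_L + Z_0) = (147 − 50)/(147 + 50) = 97/197

Γ = 0.492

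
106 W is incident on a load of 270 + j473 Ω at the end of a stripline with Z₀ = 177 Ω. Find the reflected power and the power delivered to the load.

|Γ| = |(93 + j473)/(447 + j473)| = 0.741
|Γ|² = 0.549
P_refl = |Γ|²·P_inc = 58.2 W, P_del = (1 − |Γ|²)·P_inc = 47.8 W

P_reflected ≈ 58.2 W; P_delivered ≈ 47.8 W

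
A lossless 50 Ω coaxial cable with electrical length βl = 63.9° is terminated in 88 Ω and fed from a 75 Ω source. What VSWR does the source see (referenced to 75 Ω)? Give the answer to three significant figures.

VSWR ≈ 2.41

tan(βl) = 2.04
Z_in = Z_0·(Z_L + jZ_0·tanβl)/(Z_0 + jZ_L·tanβl) = 32.7 − j15.4 Ω
Γ_s = (Z_in − Z_s)/(Z_in + Z_s) = (-42.3 − j15.4)/(108 − j15.4), |Γ_s| = 0.414
VSWR = (1 + |Γ_s|)/(1 − |Γ_s|)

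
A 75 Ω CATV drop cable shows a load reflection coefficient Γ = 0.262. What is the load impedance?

Z_L ≈ 128 Ω

Z_L = Z_0·(1 + Γ)/(1 − Γ) = 75·(1.26)/(0.738)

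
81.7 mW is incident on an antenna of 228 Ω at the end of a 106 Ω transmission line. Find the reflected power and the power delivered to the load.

P_reflected ≈ 10.9 mW; P_delivered ≈ 70.8 mW

Γ = (228 − 106)/(228 + 106) = 0.365
|Γ|² = 0.133
P_refl = |Γ|²·P_inc = 10.9 mW, P_del = (1 − |Γ|²)·P_inc = 70.8 mW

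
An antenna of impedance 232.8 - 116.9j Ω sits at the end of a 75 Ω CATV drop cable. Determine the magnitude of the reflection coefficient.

Γ = (Z_L − Z_0)/(Z_L + Z_0) = (157.8 − j116.9)/(307.8 − j116.9)
|Γ| = 196/329

|Γ| ≈ 0.596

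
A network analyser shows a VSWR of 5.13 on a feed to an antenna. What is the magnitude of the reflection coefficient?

|Γ| = (S − 1)/(S + 1) = (5.13 − 1)/(5.13 + 1) = 4.13/6.13

|Γ| ≈ 0.674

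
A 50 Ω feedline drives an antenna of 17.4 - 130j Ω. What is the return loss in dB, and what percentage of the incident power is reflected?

RL ≈ 0.769 dB; 83.8% of incident power reflected

Γ = (-32.6 − j130)/(67.4 − j130), |Γ| = 0.915
RL = −20·log₁₀(0.915) = 0.769 dB
P_refl/P_inc = |Γ|² = 0.838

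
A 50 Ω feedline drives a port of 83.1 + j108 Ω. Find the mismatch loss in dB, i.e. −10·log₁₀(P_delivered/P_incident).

Γ = (33.1 + j108)/(133.1 + j108), |Γ| = 0.659
|Γ|² = 0.434, so P_del/P_inc = 1 − |Γ|² = 0.566
ML = −10·log₁₀(1 − |Γ|²)

mismatch loss ≈ 2.47 dB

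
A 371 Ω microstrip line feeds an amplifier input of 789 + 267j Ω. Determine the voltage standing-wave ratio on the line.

VSWR ≈ 2.43

Γ = (Z_L − Z_0)/(Z_L + Z_0) = (418 + j267)/(1160 + j267)
|Γ| = 496/1190 = 0.417
VSWR = (1 + |Γ|)/(1 − |Γ|) = 1.42/0.583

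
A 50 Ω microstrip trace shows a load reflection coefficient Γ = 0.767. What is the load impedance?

Z_L = Z_0·(1 + Γ)/(1 − Γ) = 50·(1.77)/(0.233)

Z_L ≈ 379 Ω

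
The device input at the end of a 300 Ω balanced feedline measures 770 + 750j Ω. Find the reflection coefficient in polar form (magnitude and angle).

Γ ≈ 0.677 ∠ 22.9°

Γ = (Z_L − Z_0)/(Z_L + Z_0) = (470 + j750)/(1070 + j750)
|Γ| = 885/1310 = 0.677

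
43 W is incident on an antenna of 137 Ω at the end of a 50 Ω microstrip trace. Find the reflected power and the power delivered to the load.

Γ = (137 − 50)/(137 + 50) = 0.465
|Γ|² = 0.216
P_refl = |Γ|²·P_inc = 9.31 W, P_del = (1 − |Γ|²)·P_inc = 33.7 W

P_reflected ≈ 9.31 W; P_delivered ≈ 33.7 W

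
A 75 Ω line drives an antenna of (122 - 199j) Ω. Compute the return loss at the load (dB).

RL ≈ 2.73 dB

Γ = (47 − j199)/(197 − j199), |Γ| = 0.73
RL = −20·log₁₀|Γ| = −20·log₁₀(0.73)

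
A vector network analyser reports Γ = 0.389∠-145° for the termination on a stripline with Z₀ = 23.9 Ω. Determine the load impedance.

Z_L = Z_0·(1 + Γ)/(1 − Γ) = 23.9·(0.681 − j0.223)/(1.32 + j0.223)

Z_L ≈ 11.3 − j5.96 Ω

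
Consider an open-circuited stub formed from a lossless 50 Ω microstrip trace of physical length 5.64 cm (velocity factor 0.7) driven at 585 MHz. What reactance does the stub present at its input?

X_in ≈ -33 Ω (capacitive)

λ = v/f = 0.7·c / 585 MHz = 0.359 m
βl = 2π·l/λ = 2π × 0.157 = 56.6°
tan(βl) = 1.51
For an open-circuited stub, Z_in = −jZ_0·cot(βl) = −jZ_0/tan(βl)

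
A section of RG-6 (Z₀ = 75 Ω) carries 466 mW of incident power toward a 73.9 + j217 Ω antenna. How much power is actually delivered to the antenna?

|Γ| = |(-1.1 + j217)/(148.9 + j217)| = 0.825
|Γ|² = 0.68
P_refl = |Γ|²·P_inc = 317 mW, P_del = (1 − |Γ|²)·P_inc = 149 mW

P_delivered ≈ 149 mW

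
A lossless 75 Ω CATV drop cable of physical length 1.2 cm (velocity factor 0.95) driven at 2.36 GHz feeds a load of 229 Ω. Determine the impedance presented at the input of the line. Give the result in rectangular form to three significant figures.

λ = v/f = 0.95·c / 2.36 GHz = 0.121 m
βl = 2π·l/λ = 2π × 0.0994 = 35.8°
tan(βl) = tan(35.8°) = 0.72
Z_in = Z_0·(Z_L + jZ_0·tanβl)/(Z_0 + jZ_L·tanβl)
     = 75·(229 + j54)/(75 + j165)

Z_in ≈ 59.6 − j77 Ω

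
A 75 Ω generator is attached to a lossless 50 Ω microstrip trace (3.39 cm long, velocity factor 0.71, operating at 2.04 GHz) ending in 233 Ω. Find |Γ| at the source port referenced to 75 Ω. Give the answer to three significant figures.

|Γ| ≈ 0.723

λ = v/f = 0.71·c / 2.04 GHz = 0.104 m
βl = 2π·l/λ = 2π × 0.325 = 117°
tan(βl) = -1.97
Z_in = Z_0·(Z_L + jZ_0·tanβl)/(Z_0 + jZ_L·tanβl) = 13.3 + j23.9 Ω
Γ_s = (Z_in − Z_s)/(Z_in + Z_s) = (-61.7 + j23.9)/(88.3 + j23.9), |Γ_s| = 0.723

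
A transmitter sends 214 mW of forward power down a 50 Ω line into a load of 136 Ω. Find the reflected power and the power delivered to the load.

Γ = (136 − 50)/(136 + 50) = 0.462
|Γ|² = 0.214
P_refl = |Γ|²·P_inc = 45.7 mW, P_del = (1 − |Γ|²)·P_inc = 168 mW

P_reflected ≈ 45.7 mW; P_delivered ≈ 168 mW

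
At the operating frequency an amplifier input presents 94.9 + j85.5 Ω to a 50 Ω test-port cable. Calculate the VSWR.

VSWR ≈ 3.69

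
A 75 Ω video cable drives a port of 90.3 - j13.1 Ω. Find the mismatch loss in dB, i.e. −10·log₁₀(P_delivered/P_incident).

mismatch loss ≈ 0.0646 dB

Γ = (15.3 − j13.1)/(165.3 − j13.1), |Γ| = 0.121
|Γ|² = 0.0148, so P_del/P_inc = 1 − |Γ|² = 0.985
ML = −10·log₁₀(1 − |Γ|²)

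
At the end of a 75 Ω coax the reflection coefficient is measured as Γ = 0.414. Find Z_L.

Z_L = Z_0·(1 + Γ)/(1 − Γ) = 75·(1.41)/(0.586)

Z_L ≈ 181 Ω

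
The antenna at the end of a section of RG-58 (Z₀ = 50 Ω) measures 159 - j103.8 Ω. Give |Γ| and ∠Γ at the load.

Γ ≈ 0.645 ∠ -17.2°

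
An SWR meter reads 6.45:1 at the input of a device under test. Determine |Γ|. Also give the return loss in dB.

|Γ| ≈ 0.732; return loss ≈ 2.72 dB

|Γ| = (S − 1)/(S + 1) = (6.45 − 1)/(6.45 + 1) = 5.45/7.45
RL = −20·log₁₀|Γ| = −20·log₁₀(0.732)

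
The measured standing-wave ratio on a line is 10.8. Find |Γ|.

|Γ| ≈ 0.831

|Γ| = (S − 1)/(S + 1) = (10.8 − 1)/(10.8 + 1) = 9.8/11.8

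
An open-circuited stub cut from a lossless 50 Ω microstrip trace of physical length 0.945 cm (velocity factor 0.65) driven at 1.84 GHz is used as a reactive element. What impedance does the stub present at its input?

λ = v/f = 0.65·c / 1.84 GHz = 0.106 m
βl = 2π·l/λ = 2π × 0.0892 = 32.1°
tan(βl) = 0.627
For an open-circuited stub, Z_in = −jZ_0·cot(βl) = −jZ_0/tan(βl)

Z_in ≈ −j79.7 Ω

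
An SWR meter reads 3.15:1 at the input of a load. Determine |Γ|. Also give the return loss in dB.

|Γ| = (S − 1)/(S + 1) = (3.15 − 1)/(3.15 + 1) = 2.15/4.15
RL = −20·log₁₀|Γ| = −20·log₁₀(0.518)

|Γ| ≈ 0.518; return loss ≈ 5.71 dB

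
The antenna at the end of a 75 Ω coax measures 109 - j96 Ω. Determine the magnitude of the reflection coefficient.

Γ = (Z_L − Z_0)/(Z_L + Z_0) = (34 − j96)/(184 − j96)
|Γ| = 102/208

|Γ| ≈ 0.491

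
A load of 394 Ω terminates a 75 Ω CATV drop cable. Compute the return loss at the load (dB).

RL ≈ 3.35 dB

Γ = (394 − 75)/(394 + 75) = 0.68
RL = −20·log₁₀|Γ| = −20·log₁₀(0.68)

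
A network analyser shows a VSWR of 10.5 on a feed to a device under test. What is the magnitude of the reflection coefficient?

|Γ| = (S − 1)/(S + 1) = (10.5 − 1)/(10.5 + 1) = 9.5/11.5

|Γ| ≈ 0.826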